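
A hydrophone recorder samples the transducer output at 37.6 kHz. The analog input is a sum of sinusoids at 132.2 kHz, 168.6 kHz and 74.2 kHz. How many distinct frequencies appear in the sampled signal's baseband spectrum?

2

fs/2 = 18.8 kHz.
132.2 kHz mod fs = 19.4 kHz.
19.4 kHz > fs/2 = 18.8 kHz, folds to fs − 19.4 kHz = 18.2 kHz.
168.6 kHz mod fs = 18.2 kHz.
18.2 kHz ≤ fs/2 = 18.8 kHz, appears at 18.2 kHz.
74.2 kHz mod fs = 36.6 kHz.
36.6 kHz > fs/2 = 18.8 kHz, folds to fs − 36.6 kHz = 1 kHz.
Distinct values: {1 kHz, 18.2 kHz} → 2.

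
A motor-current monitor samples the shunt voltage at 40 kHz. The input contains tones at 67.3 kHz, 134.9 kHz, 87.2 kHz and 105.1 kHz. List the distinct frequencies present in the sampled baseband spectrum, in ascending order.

fs/2 = 20 kHz.
67.3 kHz mod fs = 27.3 kHz.
27.3 kHz > fs/2 = 20 kHz, folds to fs − 27.3 kHz = 12.7 kHz.
134.9 kHz mod fs = 14.9 kHz.
14.9 kHz ≤ fs/2 = 20 kHz, appears at 14.9 kHz.
87.2 kHz mod fs = 7.2 kHz.
7.2 kHz ≤ fs/2 = 20 kHz, appears at 7.2 kHz.
105.1 kHz mod fs = 25.1 kHz.
25.1 kHz > fs/2 = 20 kHz, folds to fs − 25.1 kHz = 14.9 kHz.
Distinct values: {7.2 kHz, 12.7 kHz, 14.9 kHz}.

7.2 kHz, 12.7 kHz, 14.9 kHz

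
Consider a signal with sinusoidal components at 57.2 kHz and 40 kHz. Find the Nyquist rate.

Highest-frequency component: 57.2 kHz.
Nyquist rate = 2 × 57.2 kHz = 114.4 kHz.

114.4 kHz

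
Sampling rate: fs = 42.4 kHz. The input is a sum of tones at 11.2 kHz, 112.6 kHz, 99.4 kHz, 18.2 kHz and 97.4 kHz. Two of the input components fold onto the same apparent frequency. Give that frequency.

14.6 kHz

fs/2 = 21.2 kHz.
11.2 kHz ≤ fs/2 = 21.2 kHz, passes unchanged.
112.6 kHz mod fs = 27.8 kHz.
27.8 kHz > fs/2 = 21.2 kHz, folds to fs − 27.8 kHz = 14.6 kHz.
99.4 kHz mod fs = 14.6 kHz.
14.6 kHz ≤ fs/2 = 21.2 kHz, appears at 14.6 kHz.
18.2 kHz ≤ fs/2 = 21.2 kHz, passes unchanged.
97.4 kHz mod fs = 12.6 kHz.
12.6 kHz ≤ fs/2 = 21.2 kHz, appears at 12.6 kHz.
99.4 kHz and 112.6 kHz both map to 14.6 kHz.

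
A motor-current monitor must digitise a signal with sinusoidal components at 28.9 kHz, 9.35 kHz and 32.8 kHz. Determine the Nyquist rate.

65.6 kHz

Highest-frequency component: 32.8 kHz.
Nyquist rate = 2 × 32.8 kHz = 65.6 kHz.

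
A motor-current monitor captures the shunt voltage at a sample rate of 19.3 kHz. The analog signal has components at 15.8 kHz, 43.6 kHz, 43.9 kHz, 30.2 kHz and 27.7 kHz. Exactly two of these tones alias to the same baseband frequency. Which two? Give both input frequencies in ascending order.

27.7 kHz, 30.2 kHz

fs/2 = 9.65 kHz.
15.8 kHz > fs/2 = 9.65 kHz, folds to fs − 15.8 kHz = 3.5 kHz.
43.6 kHz mod fs = 5 kHz.
5 kHz ≤ fs/2 = 9.65 kHz, appears at 5 kHz.
43.9 kHz mod fs = 5.3 kHz.
5.3 kHz ≤ fs/2 = 9.65 kHz, appears at 5.3 kHz.
30.2 kHz mod fs = 10.9 kHz.
10.9 kHz > fs/2 = 9.65 kHz, folds to fs − 10.9 kHz = 8.4 kHz.
27.7 kHz mod fs = 8.4 kHz.
8.4 kHz ≤ fs/2 = 9.65 kHz, appears at 8.4 kHz.
27.7 kHz and 30.2 kHz both map to 8.4 kHz.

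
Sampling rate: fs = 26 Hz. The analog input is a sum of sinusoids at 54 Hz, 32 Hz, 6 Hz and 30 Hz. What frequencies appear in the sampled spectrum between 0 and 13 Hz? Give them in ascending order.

fs/2 = 13 Hz.
54 Hz mod fs = 2 Hz.
2 Hz ≤ fs/2 = 13 Hz, appears at 2 Hz.
32 Hz mod fs = 6 Hz.
6 Hz ≤ fs/2 = 13 Hz, appears at 6 Hz.
6 Hz ≤ fs/2 = 13 Hz, passes unchanged.
30 Hz mod fs = 4 Hz.
4 Hz ≤ fs/2 = 13 Hz, appears at 4 Hz.
Distinct values: {2 Hz, 4 Hz, 6 Hz}.

2 Hz, 4 Hz, 6 Hz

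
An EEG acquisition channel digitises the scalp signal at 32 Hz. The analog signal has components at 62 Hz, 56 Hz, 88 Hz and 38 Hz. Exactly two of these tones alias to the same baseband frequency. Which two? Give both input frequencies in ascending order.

56 Hz, 88 Hz

fs/2 = 16 Hz.
62 Hz mod fs = 30 Hz.
30 Hz > fs/2 = 16 Hz, folds to fs − 30 Hz = 2 Hz.
56 Hz mod fs = 24 Hz.
24 Hz > fs/2 = 16 Hz, folds to fs − 24 Hz = 8 Hz.
88 Hz mod fs = 24 Hz.
24 Hz > fs/2 = 16 Hz, folds to fs − 24 Hz = 8 Hz.
38 Hz mod fs = 6 Hz.
6 Hz ≤ fs/2 = 16 Hz, appears at 6 Hz.
56 Hz and 88 Hz both map to 8 Hz.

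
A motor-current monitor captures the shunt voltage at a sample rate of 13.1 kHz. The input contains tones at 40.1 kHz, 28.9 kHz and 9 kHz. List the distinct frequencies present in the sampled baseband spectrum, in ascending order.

fs/2 = 6.55 kHz.
40.1 kHz mod fs = 0.8 kHz.
0.8 kHz ≤ fs/2 = 6.55 kHz, appears at 0.8 kHz.
28.9 kHz mod fs = 2.7 kHz.
2.7 kHz ≤ fs/2 = 6.55 kHz, appears at 2.7 kHz.
9 kHz > fs/2 = 6.55 kHz, folds to fs − 9 kHz = 4.1 kHz.
Distinct values: {0.8 kHz, 2.7 kHz, 4.1 kHz}.

0.8 kHz, 2.7 kHz, 4.1 kHz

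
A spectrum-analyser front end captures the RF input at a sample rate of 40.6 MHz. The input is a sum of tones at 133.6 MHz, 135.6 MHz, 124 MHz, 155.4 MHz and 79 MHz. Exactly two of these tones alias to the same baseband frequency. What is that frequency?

fs/2 = 20.3 MHz.
133.6 MHz mod fs = 11.8 MHz.
11.8 MHz ≤ fs/2 = 20.3 MHz, appears at 11.8 MHz.
135.6 MHz mod fs = 13.8 MHz.
13.8 MHz ≤ fs/2 = 20.3 MHz, appears at 13.8 MHz.
124 MHz mod fs = 2.2 MHz.
2.2 MHz ≤ fs/2 = 20.3 MHz, appears at 2.2 MHz.
155.4 MHz mod fs = 33.6 MHz.
33.6 MHz > fs/2 = 20.3 MHz, folds to fs − 33.6 MHz = 7 MHz.
79 MHz mod fs = 38.4 MHz.
38.4 MHz > fs/2 = 20.3 MHz, folds to fs − 38.4 MHz = 2.2 MHz.
79 MHz and 124 MHz both map to 2.2 MHz.

2.2 MHz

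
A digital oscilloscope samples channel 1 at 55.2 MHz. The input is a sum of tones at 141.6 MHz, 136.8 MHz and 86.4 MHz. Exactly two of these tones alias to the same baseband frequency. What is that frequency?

24 MHz

fs/2 = 27.6 MHz.
141.6 MHz mod fs = 31.2 MHz.
31.2 MHz > fs/2 = 27.6 MHz, folds to fs − 31.2 MHz = 24 MHz.
136.8 MHz mod fs = 26.4 MHz.
26.4 MHz ≤ fs/2 = 27.6 MHz, appears at 26.4 MHz.
86.4 MHz mod fs = 31.2 MHz.
31.2 MHz > fs/2 = 27.6 MHz, folds to fs − 31.2 MHz = 24 MHz.
86.4 MHz and 141.6 MHz both map to 24 MHz.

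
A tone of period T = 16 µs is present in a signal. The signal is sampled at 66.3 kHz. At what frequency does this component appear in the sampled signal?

T = 16 µs → f = 1/T = 62.5 kHz.
62.5 kHz > fs/2 = 33.15 kHz, folds to fs − 62.5 kHz = 3.8 kHz.

3.8 kHz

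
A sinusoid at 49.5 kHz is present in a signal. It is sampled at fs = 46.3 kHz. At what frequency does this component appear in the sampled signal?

3.2 kHz

49.5 kHz mod fs = 3.2 kHz.
3.2 kHz ≤ fs/2 = 23.15 kHz, appears at 3.2 kHz.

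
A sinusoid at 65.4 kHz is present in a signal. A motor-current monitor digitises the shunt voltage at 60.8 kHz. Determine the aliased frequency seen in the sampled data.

65.4 kHz mod fs = 4.6 kHz.
4.6 kHz ≤ fs/2 = 30.4 kHz, appears at 4.6 kHz.

4.6 kHz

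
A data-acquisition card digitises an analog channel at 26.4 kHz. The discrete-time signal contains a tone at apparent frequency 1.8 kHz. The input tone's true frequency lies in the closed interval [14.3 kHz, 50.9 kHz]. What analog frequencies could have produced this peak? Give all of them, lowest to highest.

Frequencies that alias to 1.8 kHz are k·fs ± 1.8 kHz for integer k ≥ 0.
k=0: 1.8 kHz.
k=1: 24.6 kHz, 28.2 kHz.
k=2: 51 kHz, 54.6 kHz.
Within [14.3 kHz, 50.9 kHz]: 24.6 kHz, 28.2 kHz.

24.6 kHz, 28.2 kHz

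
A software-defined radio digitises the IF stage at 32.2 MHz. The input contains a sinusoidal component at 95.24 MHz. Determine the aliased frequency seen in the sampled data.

1.36 MHz

95.24 MHz mod fs = 30.84 MHz.
30.84 MHz > fs/2 = 16.1 MHz, folds to fs − 30.84 MHz = 1.36 MHz.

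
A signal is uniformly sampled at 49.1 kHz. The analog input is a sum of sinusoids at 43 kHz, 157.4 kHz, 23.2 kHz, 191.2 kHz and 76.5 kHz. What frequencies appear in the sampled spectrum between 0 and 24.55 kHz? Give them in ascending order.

fs/2 = 24.55 kHz.
43 kHz > fs/2 = 24.55 kHz, folds to fs − 43 kHz = 6.1 kHz.
157.4 kHz mod fs = 10.1 kHz.
10.1 kHz ≤ fs/2 = 24.55 kHz, appears at 10.1 kHz.
23.2 kHz ≤ fs/2 = 24.55 kHz, passes unchanged.
191.2 kHz mod fs = 43.9 kHz.
43.9 kHz > fs/2 = 24.55 kHz, folds to fs − 43.9 kHz = 5.2 kHz.
76.5 kHz mod fs = 27.4 kHz.
27.4 kHz > fs/2 = 24.55 kHz, folds to fs − 27.4 kHz = 21.7 kHz.
Distinct values: {5.2 kHz, 6.1 kHz, 10.1 kHz, 21.7 kHz, 23.2 kHz}.

5.2 kHz, 6.1 kHz, 10.1 kHz, 21.7 kHz, 23.2 kHz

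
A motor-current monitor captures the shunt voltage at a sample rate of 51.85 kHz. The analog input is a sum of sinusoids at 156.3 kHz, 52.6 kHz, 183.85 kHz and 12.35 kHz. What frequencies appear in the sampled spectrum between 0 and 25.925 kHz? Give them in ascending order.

0.75 kHz, 12.35 kHz, 23.55 kHz

fs/2 = 25.925 kHz.
156.3 kHz mod fs = 0.75 kHz.
0.75 kHz ≤ fs/2 = 25.925 kHz, appears at 0.75 kHz.
52.6 kHz mod fs = 0.75 kHz.
0.75 kHz ≤ fs/2 = 25.925 kHz, appears at 0.75 kHz.
183.85 kHz mod fs = 28.3 kHz.
28.3 kHz > fs/2 = 25.925 kHz, folds to fs − 28.3 kHz = 23.55 kHz.
12.35 kHz ≤ fs/2 = 25.925 kHz, passes unchanged.
Distinct values: {0.75 kHz, 12.35 kHz, 23.55 kHz}.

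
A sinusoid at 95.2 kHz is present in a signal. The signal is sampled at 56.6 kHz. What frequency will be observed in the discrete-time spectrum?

18 kHz

95.2 kHz mod fs = 38.6 kHz.
38.6 kHz > fs/2 = 28.3 kHz, folds to fs − 38.6 kHz = 18 kHz.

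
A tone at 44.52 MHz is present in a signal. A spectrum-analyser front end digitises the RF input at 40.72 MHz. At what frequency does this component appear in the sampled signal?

44.52 MHz mod fs = 3.8 MHz.
3.8 MHz ≤ fs/2 = 20.36 MHz, appears at 3.8 MHz.

3.8 MHz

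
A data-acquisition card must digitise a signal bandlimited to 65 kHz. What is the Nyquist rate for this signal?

Nyquist rate = 2 × 65 kHz = 130 kHz.

130 kHz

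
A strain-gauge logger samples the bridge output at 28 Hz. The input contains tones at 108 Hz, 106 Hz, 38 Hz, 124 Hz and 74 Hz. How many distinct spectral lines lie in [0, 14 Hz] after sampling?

fs/2 = 14 Hz.
108 Hz mod fs = 24 Hz.
24 Hz > fs/2 = 14 Hz, folds to fs − 24 Hz = 4 Hz.
106 Hz mod fs = 22 Hz.
22 Hz > fs/2 = 14 Hz, folds to fs − 22 Hz = 6 Hz.
38 Hz mod fs = 10 Hz.
10 Hz ≤ fs/2 = 14 Hz, appears at 10 Hz.
124 Hz mod fs = 12 Hz.
12 Hz ≤ fs/2 = 14 Hz, appears at 12 Hz.
74 Hz mod fs = 18 Hz.
18 Hz > fs/2 = 14 Hz, folds to fs − 18 Hz = 10 Hz.
Distinct values: {4 Hz, 6 Hz, 10 Hz, 12 Hz} → 4.

4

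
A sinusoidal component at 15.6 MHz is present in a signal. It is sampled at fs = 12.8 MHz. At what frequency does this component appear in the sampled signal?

15.6 MHz mod fs = 2.8 MHz.
2.8 MHz ≤ fs/2 = 6.4 MHz, appears at 2.8 MHz.

2.8 MHz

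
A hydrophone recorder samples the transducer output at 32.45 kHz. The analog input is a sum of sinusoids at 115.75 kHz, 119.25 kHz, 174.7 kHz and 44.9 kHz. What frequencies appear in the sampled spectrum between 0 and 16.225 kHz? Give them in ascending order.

10.55 kHz, 12.45 kHz, 14.05 kHz

fs/2 = 16.225 kHz.
115.75 kHz mod fs = 18.4 kHz.
18.4 kHz > fs/2 = 16.225 kHz, folds to fs − 18.4 kHz = 14.05 kHz.
119.25 kHz mod fs = 21.9 kHz.
21.9 kHz > fs/2 = 16.225 kHz, folds to fs − 21.9 kHz = 10.55 kHz.
174.7 kHz mod fs = 12.45 kHz.
12.45 kHz ≤ fs/2 = 16.225 kHz, appears at 12.45 kHz.
44.9 kHz mod fs = 12.45 kHz.
12.45 kHz ≤ fs/2 = 16.225 kHz, appears at 12.45 kHz.
Distinct values: {10.55 kHz, 12.45 kHz, 14.05 kHz}.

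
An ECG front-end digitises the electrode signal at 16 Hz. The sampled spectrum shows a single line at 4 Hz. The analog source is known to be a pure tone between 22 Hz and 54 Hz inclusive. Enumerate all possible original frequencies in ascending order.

Frequencies that alias to 4 Hz are k·fs ± 4 Hz for integer k ≥ 0.
k=0: 4 Hz.
k=1: 12 Hz, 20 Hz.
k=2: 28 Hz, 36 Hz.
k=3: 44 Hz, 52 Hz.
k=4: 60 Hz, 68 Hz.
Within [22 Hz, 54 Hz]: 28 Hz, 36 Hz, 44 Hz, 52 Hz.

28 Hz, 36 Hz, 44 Hz, 52 Hz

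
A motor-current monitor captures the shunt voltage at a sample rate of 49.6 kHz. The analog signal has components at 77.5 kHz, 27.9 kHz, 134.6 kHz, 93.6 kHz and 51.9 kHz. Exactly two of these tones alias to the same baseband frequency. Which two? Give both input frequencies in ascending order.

fs/2 = 24.8 kHz.
77.5 kHz mod fs = 27.9 kHz.
27.9 kHz > fs/2 = 24.8 kHz, folds to fs − 27.9 kHz = 21.7 kHz.
27.9 kHz > fs/2 = 24.8 kHz, folds to fs − 27.9 kHz = 21.7 kHz.
134.6 kHz mod fs = 35.4 kHz.
35.4 kHz > fs/2 = 24.8 kHz, folds to fs − 35.4 kHz = 14.2 kHz.
93.6 kHz mod fs = 44 kHz.
44 kHz > fs/2 = 24.8 kHz, folds to fs − 44 kHz = 5.6 kHz.
51.9 kHz mod fs = 2.3 kHz.
2.3 kHz ≤ fs/2 = 24.8 kHz, appears at 2.3 kHz.
27.9 kHz and 77.5 kHz both map to 21.7 kHz.

27.9 kHz, 77.5 kHz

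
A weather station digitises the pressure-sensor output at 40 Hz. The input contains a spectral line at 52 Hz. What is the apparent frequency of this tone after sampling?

12 Hz

52 Hz mod fs = 12 Hz.
12 Hz ≤ fs/2 = 20 Hz, appears at 12 Hz.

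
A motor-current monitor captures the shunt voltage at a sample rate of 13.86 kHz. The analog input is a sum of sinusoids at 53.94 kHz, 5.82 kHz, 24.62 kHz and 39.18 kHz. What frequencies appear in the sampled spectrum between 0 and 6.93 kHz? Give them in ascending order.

1.5 kHz, 2.4 kHz, 3.1 kHz, 5.82 kHz

fs/2 = 6.93 kHz.
53.94 kHz mod fs = 12.36 kHz.
12.36 kHz > fs/2 = 6.93 kHz, folds to fs − 12.36 kHz = 1.5 kHz.
5.82 kHz ≤ fs/2 = 6.93 kHz, passes unchanged.
24.62 kHz mod fs = 10.76 kHz.
10.76 kHz > fs/2 = 6.93 kHz, folds to fs − 10.76 kHz = 3.1 kHz.
39.18 kHz mod fs = 11.46 kHz.
11.46 kHz > fs/2 = 6.93 kHz, folds to fs − 11.46 kHz = 2.4 kHz.
Distinct values: {1.5 kHz, 2.4 kHz, 3.1 kHz, 5.82 kHz}.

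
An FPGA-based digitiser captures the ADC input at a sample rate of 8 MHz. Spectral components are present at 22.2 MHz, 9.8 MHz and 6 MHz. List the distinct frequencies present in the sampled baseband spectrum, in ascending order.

1.8 MHz, 2 MHz

fs/2 = 4 MHz.
22.2 MHz mod fs = 6.2 MHz.
6.2 MHz > fs/2 = 4 MHz, folds to fs − 6.2 MHz = 1.8 MHz.
9.8 MHz mod fs = 1.8 MHz.
1.8 MHz ≤ fs/2 = 4 MHz, appears at 1.8 MHz.
6 MHz > fs/2 = 4 MHz, folds to fs − 6 MHz = 2 MHz.
Distinct values: {1.8 MHz, 2 MHz}.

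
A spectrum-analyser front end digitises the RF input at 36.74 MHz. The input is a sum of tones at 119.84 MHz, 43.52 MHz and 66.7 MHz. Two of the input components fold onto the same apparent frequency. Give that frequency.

6.78 MHz

fs/2 = 18.37 MHz.
119.84 MHz mod fs = 9.62 MHz.
9.62 MHz ≤ fs/2 = 18.37 MHz, appears at 9.62 MHz.
43.52 MHz mod fs = 6.78 MHz.
6.78 MHz ≤ fs/2 = 18.37 MHz, appears at 6.78 MHz.
66.7 MHz mod fs = 29.96 MHz.
29.96 MHz > fs/2 = 18.37 MHz, folds to fs − 29.96 MHz = 6.78 MHz.
43.52 MHz and 66.7 MHz both map to 6.78 MHz.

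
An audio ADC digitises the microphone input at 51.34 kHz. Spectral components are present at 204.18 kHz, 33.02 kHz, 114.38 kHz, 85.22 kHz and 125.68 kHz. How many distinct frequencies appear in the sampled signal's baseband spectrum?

fs/2 = 25.67 kHz.
204.18 kHz mod fs = 50.16 kHz.
50.16 kHz > fs/2 = 25.67 kHz, folds to fs − 50.16 kHz = 1.18 kHz.
33.02 kHz > fs/2 = 25.67 kHz, folds to fs − 33.02 kHz = 18.32 kHz.
114.38 kHz mod fs = 11.7 kHz.
11.7 kHz ≤ fs/2 = 25.67 kHz, appears at 11.7 kHz.
85.22 kHz mod fs = 33.88 kHz.
33.88 kHz > fs/2 = 25.67 kHz, folds to fs − 33.88 kHz = 17.46 kHz.
125.68 kHz mod fs = 23 kHz.
23 kHz ≤ fs/2 = 25.67 kHz, appears at 23 kHz.
Distinct values: {1.18 kHz, 11.7 kHz, 17.46 kHz, 18.32 kHz, 23 kHz} → 5.

5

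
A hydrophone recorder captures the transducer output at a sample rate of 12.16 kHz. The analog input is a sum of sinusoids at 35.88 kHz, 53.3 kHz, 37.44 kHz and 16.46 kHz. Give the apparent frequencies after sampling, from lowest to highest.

fs/2 = 6.08 kHz.
35.88 kHz mod fs = 11.56 kHz.
11.56 kHz > fs/2 = 6.08 kHz, folds to fs − 11.56 kHz = 0.6 kHz.
53.3 kHz mod fs = 4.66 kHz.
4.66 kHz ≤ fs/2 = 6.08 kHz, appears at 4.66 kHz.
37.44 kHz mod fs = 0.96 kHz.
0.96 kHz ≤ fs/2 = 6.08 kHz, appears at 0.96 kHz.
16.46 kHz mod fs = 4.3 kHz.
4.3 kHz ≤ fs/2 = 6.08 kHz, appears at 4.3 kHz.
Distinct values: {0.6 kHz, 0.96 kHz, 4.3 kHz, 4.66 kHz}.

0.6 kHz, 0.96 kHz, 4.3 kHz, 4.66 kHz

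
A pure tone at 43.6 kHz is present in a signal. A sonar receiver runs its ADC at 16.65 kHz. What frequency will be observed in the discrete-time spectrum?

43.6 kHz mod fs = 10.3 kHz.
10.3 kHz > fs/2 = 8.325 kHz, folds to fs − 10.3 kHz = 6.35 kHz.

6.35 kHz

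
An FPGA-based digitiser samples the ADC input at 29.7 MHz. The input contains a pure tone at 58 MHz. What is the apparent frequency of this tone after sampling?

1.4 MHz

58 MHz mod fs = 28.3 MHz.
28.3 MHz > fs/2 = 14.85 MHz, folds to fs − 28.3 MHz = 1.4 MHz.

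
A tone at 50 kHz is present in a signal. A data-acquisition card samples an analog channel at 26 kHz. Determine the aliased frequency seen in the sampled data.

50 kHz mod fs = 24 kHz.
24 kHz > fs/2 = 13 kHz, folds to fs − 24 kHz = 2 kHz.

2 kHz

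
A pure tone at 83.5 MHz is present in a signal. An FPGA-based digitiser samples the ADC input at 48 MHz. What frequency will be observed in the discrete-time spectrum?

83.5 MHz mod fs = 35.5 MHz.
35.5 MHz > fs/2 = 24 MHz, folds to fs − 35.5 MHz = 12.5 MHz.

12.5 MHz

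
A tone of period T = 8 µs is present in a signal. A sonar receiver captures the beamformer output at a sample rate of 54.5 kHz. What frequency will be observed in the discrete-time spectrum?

16 kHz

T = 8 µs → f = 1/T = 125 kHz.
125 kHz mod fs = 16 kHz.
16 kHz ≤ fs/2 = 27.25 kHz, appears at 16 kHz.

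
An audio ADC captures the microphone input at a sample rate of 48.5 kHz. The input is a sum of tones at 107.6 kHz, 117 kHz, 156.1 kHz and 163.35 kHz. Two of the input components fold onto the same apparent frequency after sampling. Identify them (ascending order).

fs/2 = 24.25 kHz.
107.6 kHz mod fs = 10.6 kHz.
10.6 kHz ≤ fs/2 = 24.25 kHz, appears at 10.6 kHz.
117 kHz mod fs = 20 kHz.
20 kHz ≤ fs/2 = 24.25 kHz, appears at 20 kHz.
156.1 kHz mod fs = 10.6 kHz.
10.6 kHz ≤ fs/2 = 24.25 kHz, appears at 10.6 kHz.
163.35 kHz mod fs = 17.85 kHz.
17.85 kHz ≤ fs/2 = 24.25 kHz, appears at 17.85 kHz.
107.6 kHz and 156.1 kHz both map to 10.6 kHz.

107.6 kHz, 156.1 kHz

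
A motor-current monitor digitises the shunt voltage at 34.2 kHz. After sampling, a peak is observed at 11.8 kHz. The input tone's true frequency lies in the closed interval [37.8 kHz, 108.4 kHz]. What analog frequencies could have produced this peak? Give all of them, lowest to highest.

Frequencies that alias to 11.8 kHz are k·fs ± 11.8 kHz for integer k ≥ 0.
k=0: 11.8 kHz.
k=1: 22.4 kHz, 46 kHz.
k=2: 56.6 kHz, 80.2 kHz.
k=3: 90.8 kHz, 114.4 kHz.
k=4: 125 kHz, 148.6 kHz.
Within [37.8 kHz, 108.4 kHz]: 46 kHz, 56.6 kHz, 80.2 kHz, 90.8 kHz.

46 kHz, 56.6 kHz, 80.2 kHz, 90.8 kHz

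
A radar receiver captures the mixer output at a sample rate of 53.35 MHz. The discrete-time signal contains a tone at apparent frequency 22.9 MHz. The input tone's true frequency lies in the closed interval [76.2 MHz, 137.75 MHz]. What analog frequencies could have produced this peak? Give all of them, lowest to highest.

76.25 MHz, 83.8 MHz, 129.6 MHz, 137.15 MHz

Frequencies that alias to 22.9 MHz are k·fs ± 22.9 MHz for integer k ≥ 0.
k=0: 22.9 MHz.
k=1: 30.45 MHz, 76.25 MHz.
k=2: 83.8 MHz, 129.6 MHz.
k=3: 137.15 MHz, 182.95 MHz.
k=4: 190.5 MHz, 236.3 MHz.
Within [76.2 MHz, 137.75 MHz]: 76.25 MHz, 83.8 MHz, 129.6 MHz, 137.15 MHz.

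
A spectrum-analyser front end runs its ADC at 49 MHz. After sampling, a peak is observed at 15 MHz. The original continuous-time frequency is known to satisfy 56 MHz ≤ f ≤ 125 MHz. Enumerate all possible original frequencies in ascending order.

Frequencies that alias to 15 MHz are k·fs ± 15 MHz for integer k ≥ 0.
k=0: 15 MHz.
k=1: 34 MHz, 64 MHz.
k=2: 83 MHz, 113 MHz.
k=3: 132 MHz, 162 MHz.
Within [56 MHz, 125 MHz]: 64 MHz, 83 MHz, 113 MHz.

64 MHz, 83 MHz, 113 MHz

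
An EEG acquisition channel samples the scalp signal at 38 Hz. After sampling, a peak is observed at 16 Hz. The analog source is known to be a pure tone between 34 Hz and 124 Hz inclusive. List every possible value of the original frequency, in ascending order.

Frequencies that alias to 16 Hz are k·fs ± 16 Hz for integer k ≥ 0.
k=0: 16 Hz.
k=1: 22 Hz, 54 Hz.
k=2: 60 Hz, 92 Hz.
k=3: 98 Hz, 130 Hz.
k=4: 136 Hz, 168 Hz.
Within [34 Hz, 124 Hz]: 54 Hz, 60 Hz, 92 Hz, 98 Hz.

54 Hz, 60 Hz, 92 Hz, 98 Hz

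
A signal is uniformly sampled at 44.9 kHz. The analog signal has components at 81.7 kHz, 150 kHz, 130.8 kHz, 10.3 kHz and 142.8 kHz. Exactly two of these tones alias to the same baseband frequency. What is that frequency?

fs/2 = 22.45 kHz.
81.7 kHz mod fs = 36.8 kHz.
36.8 kHz > fs/2 = 22.45 kHz, folds to fs − 36.8 kHz = 8.1 kHz.
150 kHz mod fs = 15.3 kHz.
15.3 kHz ≤ fs/2 = 22.45 kHz, appears at 15.3 kHz.
130.8 kHz mod fs = 41 kHz.
41 kHz > fs/2 = 22.45 kHz, folds to fs − 41 kHz = 3.9 kHz.
10.3 kHz ≤ fs/2 = 22.45 kHz, passes unchanged.
142.8 kHz mod fs = 8.1 kHz.
8.1 kHz ≤ fs/2 = 22.45 kHz, appears at 8.1 kHz.
81.7 kHz and 142.8 kHz both map to 8.1 kHz.

8.1 kHz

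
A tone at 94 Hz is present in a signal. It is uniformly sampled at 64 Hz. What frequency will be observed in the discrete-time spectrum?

94 Hz mod fs = 30 Hz.
30 Hz ≤ fs/2 = 32 Hz, appears at 30 Hz.

30 Hz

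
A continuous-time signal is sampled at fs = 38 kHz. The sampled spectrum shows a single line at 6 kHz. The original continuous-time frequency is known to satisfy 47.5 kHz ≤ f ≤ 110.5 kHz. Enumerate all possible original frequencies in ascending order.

70 kHz, 82 kHz, 108 kHz

Frequencies that alias to 6 kHz are k·fs ± 6 kHz for integer k ≥ 0.
k=0: 6 kHz.
k=1: 32 kHz, 44 kHz.
k=2: 70 kHz, 82 kHz.
k=3: 108 kHz, 120 kHz.
k=4: 146 kHz, 158 kHz.
Within [47.5 kHz, 110.5 kHz]: 70 kHz, 82 kHz, 108 kHz.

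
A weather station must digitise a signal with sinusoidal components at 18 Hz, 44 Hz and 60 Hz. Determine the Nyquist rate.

120 Hz

Highest-frequency component: 60 Hz.
Nyquist rate = 2 × 60 Hz = 120 Hz.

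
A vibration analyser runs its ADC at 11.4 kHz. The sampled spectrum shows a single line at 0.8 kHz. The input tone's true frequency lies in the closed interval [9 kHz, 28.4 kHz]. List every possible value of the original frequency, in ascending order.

10.6 kHz, 12.2 kHz, 22 kHz, 23.6 kHz

Frequencies that alias to 0.8 kHz are k·fs ± 0.8 kHz for integer k ≥ 0.
k=0: 0.8 kHz.
k=1: 10.6 kHz, 12.2 kHz.
k=2: 22 kHz, 23.6 kHz.
k=3: 33.4 kHz, 35 kHz.
Within [9 kHz, 28.4 kHz]: 10.6 kHz, 12.2 kHz, 22 kHz, 23.6 kHz.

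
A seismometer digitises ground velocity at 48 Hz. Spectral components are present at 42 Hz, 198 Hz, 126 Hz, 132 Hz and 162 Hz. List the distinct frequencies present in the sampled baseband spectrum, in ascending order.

fs/2 = 24 Hz.
42 Hz > fs/2 = 24 Hz, folds to fs − 42 Hz = 6 Hz.
198 Hz mod fs = 6 Hz.
6 Hz ≤ fs/2 = 24 Hz, appears at 6 Hz.
126 Hz mod fs = 30 Hz.
30 Hz > fs/2 = 24 Hz, folds to fs − 30 Hz = 18 Hz.
132 Hz mod fs = 36 Hz.
36 Hz > fs/2 = 24 Hz, folds to fs − 36 Hz = 12 Hz.
162 Hz mod fs = 18 Hz.
18 Hz ≤ fs/2 = 24 Hz, appears at 18 Hz.
Distinct values: {6 Hz, 12 Hz, 18 Hz}.

6 Hz, 12 Hz, 18 Hz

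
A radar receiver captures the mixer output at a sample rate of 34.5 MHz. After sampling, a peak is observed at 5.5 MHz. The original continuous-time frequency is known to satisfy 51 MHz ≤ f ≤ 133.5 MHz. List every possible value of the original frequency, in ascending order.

63.5 MHz, 74.5 MHz, 98 MHz, 109 MHz, 132.5 MHz

Frequencies that alias to 5.5 MHz are k·fs ± 5.5 MHz for integer k ≥ 0.
k=0: 5.5 MHz.
k=1: 29 MHz, 40 MHz.
k=2: 63.5 MHz, 74.5 MHz.
k=3: 98 MHz, 109 MHz.
k=4: 132.5 MHz, 143.5 MHz.
k=5: 167 MHz, 178 MHz.
Within [51 MHz, 133.5 MHz]: 63.5 MHz, 74.5 MHz, 98 MHz, 109 MHz, 132.5 MHz.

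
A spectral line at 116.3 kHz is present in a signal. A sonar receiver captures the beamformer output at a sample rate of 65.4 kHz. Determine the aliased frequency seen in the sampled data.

116.3 kHz mod fs = 50.9 kHz.
50.9 kHz > fs/2 = 32.7 kHz, folds to fs − 50.9 kHz = 14.5 kHz.

14.5 kHz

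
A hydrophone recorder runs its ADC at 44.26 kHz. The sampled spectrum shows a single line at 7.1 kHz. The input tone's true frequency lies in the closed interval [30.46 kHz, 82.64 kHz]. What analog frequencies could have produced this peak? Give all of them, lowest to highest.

37.16 kHz, 51.36 kHz, 81.42 kHz

Frequencies that alias to 7.1 kHz are k·fs ± 7.1 kHz for integer k ≥ 0.
k=0: 7.1 kHz.
k=1: 37.16 kHz, 51.36 kHz.
k=2: 81.42 kHz, 95.62 kHz.
k=3: 125.68 kHz, 139.88 kHz.
Within [30.46 kHz, 82.64 kHz]: 37.16 kHz, 51.36 kHz, 81.42 kHz.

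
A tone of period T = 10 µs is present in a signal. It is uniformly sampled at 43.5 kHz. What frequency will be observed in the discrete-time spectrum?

13 kHz

T = 10 µs → f = 1/T = 100 kHz.
100 kHz mod fs = 13 kHz.
13 kHz ≤ fs/2 = 21.75 kHz, appears at 13 kHz.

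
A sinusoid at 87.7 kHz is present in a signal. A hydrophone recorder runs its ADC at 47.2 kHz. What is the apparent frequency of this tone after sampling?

87.7 kHz mod fs = 40.5 kHz.
40.5 kHz > fs/2 = 23.6 kHz, folds to fs − 40.5 kHz = 6.7 kHz.

6.7 kHz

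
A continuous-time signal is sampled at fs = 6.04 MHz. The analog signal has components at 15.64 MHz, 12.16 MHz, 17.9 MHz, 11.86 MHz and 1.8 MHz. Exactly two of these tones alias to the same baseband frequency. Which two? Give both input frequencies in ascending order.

11.86 MHz, 17.9 MHz

fs/2 = 3.02 MHz.
15.64 MHz mod fs = 3.56 MHz.
3.56 MHz > fs/2 = 3.02 MHz, folds to fs − 3.56 MHz = 2.48 MHz.
12.16 MHz mod fs = 0.08 MHz.
0.08 MHz ≤ fs/2 = 3.02 MHz, appears at 0.08 MHz.
17.9 MHz mod fs = 5.82 MHz.
5.82 MHz > fs/2 = 3.02 MHz, folds to fs − 5.82 MHz = 0.22 MHz.
11.86 MHz mod fs = 5.82 MHz.
5.82 MHz > fs/2 = 3.02 MHz, folds to fs − 5.82 MHz = 0.22 MHz.
1.8 MHz ≤ fs/2 = 3.02 MHz, passes unchanged.
11.86 MHz and 17.9 MHz both map to 0.22 MHz.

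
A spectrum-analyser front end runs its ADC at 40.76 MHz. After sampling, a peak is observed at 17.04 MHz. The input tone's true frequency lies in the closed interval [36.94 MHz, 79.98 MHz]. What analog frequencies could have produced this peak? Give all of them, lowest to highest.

Frequencies that alias to 17.04 MHz are k·fs ± 17.04 MHz for integer k ≥ 0.
k=0: 17.04 MHz.
k=1: 23.72 MHz, 57.8 MHz.
k=2: 64.48 MHz, 98.56 MHz.
k=3: 105.24 MHz, 139.32 MHz.
Within [36.94 MHz, 79.98 MHz]: 57.8 MHz, 64.48 MHz.

57.8 MHz, 64.48 MHz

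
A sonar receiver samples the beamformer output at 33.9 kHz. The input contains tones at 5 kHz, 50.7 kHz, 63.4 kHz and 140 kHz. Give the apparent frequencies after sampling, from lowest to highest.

fs/2 = 16.95 kHz.
5 kHz ≤ fs/2 = 16.95 kHz, passes unchanged.
50.7 kHz mod fs = 16.8 kHz.
16.8 kHz ≤ fs/2 = 16.95 kHz, appears at 16.8 kHz.
63.4 kHz mod fs = 29.5 kHz.
29.5 kHz > fs/2 = 16.95 kHz, folds to fs − 29.5 kHz = 4.4 kHz.
140 kHz mod fs = 4.4 kHz.
4.4 kHz ≤ fs/2 = 16.95 kHz, appears at 4.4 kHz.
Distinct values: {4.4 kHz, 5 kHz, 16.8 kHz}.

4.4 kHz, 5 kHz, 16.8 kHz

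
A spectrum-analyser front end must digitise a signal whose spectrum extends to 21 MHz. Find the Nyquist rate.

Nyquist rate = 2 × 21 MHz = 42 MHz.

42 MHz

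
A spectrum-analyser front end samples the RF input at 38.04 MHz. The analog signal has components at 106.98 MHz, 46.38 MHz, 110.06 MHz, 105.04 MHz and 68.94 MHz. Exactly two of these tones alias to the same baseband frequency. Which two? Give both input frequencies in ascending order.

fs/2 = 19.02 MHz.
106.98 MHz mod fs = 30.9 MHz.
30.9 MHz > fs/2 = 19.02 MHz, folds to fs − 30.9 MHz = 7.14 MHz.
46.38 MHz mod fs = 8.34 MHz.
8.34 MHz ≤ fs/2 = 19.02 MHz, appears at 8.34 MHz.
110.06 MHz mod fs = 33.98 MHz.
33.98 MHz > fs/2 = 19.02 MHz, folds to fs − 33.98 MHz = 4.06 MHz.
105.04 MHz mod fs = 28.96 MHz.
28.96 MHz > fs/2 = 19.02 MHz, folds to fs − 28.96 MHz = 9.08 MHz.
68.94 MHz mod fs = 30.9 MHz.
30.9 MHz > fs/2 = 19.02 MHz, folds to fs − 30.9 MHz = 7.14 MHz.
68.94 MHz and 106.98 MHz both map to 7.14 MHz.

68.94 MHz, 106.98 MHz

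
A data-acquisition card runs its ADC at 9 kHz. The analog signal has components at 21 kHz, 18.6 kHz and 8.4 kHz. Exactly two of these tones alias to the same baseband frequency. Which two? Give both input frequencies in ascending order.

8.4 kHz, 18.6 kHz

fs/2 = 4.5 kHz.
21 kHz mod fs = 3 kHz.
3 kHz ≤ fs/2 = 4.5 kHz, appears at 3 kHz.
18.6 kHz mod fs = 0.6 kHz.
0.6 kHz ≤ fs/2 = 4.5 kHz, appears at 0.6 kHz.
8.4 kHz > fs/2 = 4.5 kHz, folds to fs − 8.4 kHz = 0.6 kHz.
8.4 kHz and 18.6 kHz both map to 0.6 kHz.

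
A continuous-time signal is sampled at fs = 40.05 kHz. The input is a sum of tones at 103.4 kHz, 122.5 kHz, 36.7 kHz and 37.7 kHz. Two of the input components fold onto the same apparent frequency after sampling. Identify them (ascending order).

37.7 kHz, 122.5 kHz

fs/2 = 20.025 kHz.
103.4 kHz mod fs = 23.3 kHz.
23.3 kHz > fs/2 = 20.025 kHz, folds to fs − 23.3 kHz = 16.75 kHz.
122.5 kHz mod fs = 2.35 kHz.
2.35 kHz ≤ fs/2 = 20.025 kHz, appears at 2.35 kHz.
36.7 kHz > fs/2 = 20.025 kHz, folds to fs − 36.7 kHz = 3.35 kHz.
37.7 kHz > fs/2 = 20.025 kHz, folds to fs − 37.7 kHz = 2.35 kHz.
37.7 kHz and 122.5 kHz both map to 2.35 kHz.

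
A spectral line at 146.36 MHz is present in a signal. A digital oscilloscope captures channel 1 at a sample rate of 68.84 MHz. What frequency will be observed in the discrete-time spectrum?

146.36 MHz mod fs = 8.68 MHz.
8.68 MHz ≤ fs/2 = 34.42 MHz, appears at 8.68 MHz.

8.68 MHz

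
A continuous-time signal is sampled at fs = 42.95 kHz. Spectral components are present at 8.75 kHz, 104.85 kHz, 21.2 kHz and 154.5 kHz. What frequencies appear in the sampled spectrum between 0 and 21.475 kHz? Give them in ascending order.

fs/2 = 21.475 kHz.
8.75 kHz ≤ fs/2 = 21.475 kHz, passes unchanged.
104.85 kHz mod fs = 18.95 kHz.
18.95 kHz ≤ fs/2 = 21.475 kHz, appears at 18.95 kHz.
21.2 kHz ≤ fs/2 = 21.475 kHz, passes unchanged.
154.5 kHz mod fs = 25.65 kHz.
25.65 kHz > fs/2 = 21.475 kHz, folds to fs − 25.65 kHz = 17.3 kHz.
Distinct values: {8.75 kHz, 17.3 kHz, 18.95 kHz, 21.2 kHz}.

8.75 kHz, 17.3 kHz, 18.95 kHz, 21.2 kHz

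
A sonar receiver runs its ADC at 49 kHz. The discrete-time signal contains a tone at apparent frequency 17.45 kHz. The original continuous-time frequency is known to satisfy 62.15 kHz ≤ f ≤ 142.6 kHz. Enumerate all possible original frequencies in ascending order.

Frequencies that alias to 17.45 kHz are k·fs ± 17.45 kHz for integer k ≥ 0.
k=0: 17.45 kHz.
k=1: 31.55 kHz, 66.45 kHz.
k=2: 80.55 kHz, 115.45 kHz.
k=3: 129.55 kHz, 164.45 kHz.
k=4: 178.55 kHz, 213.45 kHz.
Within [62.15 kHz, 142.6 kHz]: 66.45 kHz, 80.55 kHz, 115.45 kHz, 129.55 kHz.

66.45 kHz, 80.55 kHz, 115.45 kHz, 129.55 kHz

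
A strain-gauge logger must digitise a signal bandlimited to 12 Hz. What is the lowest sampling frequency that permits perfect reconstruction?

24 Hz

Nyquist rate = 2 × 12 Hz = 24 Hz.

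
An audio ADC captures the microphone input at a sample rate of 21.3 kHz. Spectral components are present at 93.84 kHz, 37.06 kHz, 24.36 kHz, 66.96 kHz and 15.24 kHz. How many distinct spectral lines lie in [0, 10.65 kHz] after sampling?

4

fs/2 = 10.65 kHz.
93.84 kHz mod fs = 8.64 kHz.
8.64 kHz ≤ fs/2 = 10.65 kHz, appears at 8.64 kHz.
37.06 kHz mod fs = 15.76 kHz.
15.76 kHz > fs/2 = 10.65 kHz, folds to fs − 15.76 kHz = 5.54 kHz.
24.36 kHz mod fs = 3.06 kHz.
3.06 kHz ≤ fs/2 = 10.65 kHz, appears at 3.06 kHz.
66.96 kHz mod fs = 3.06 kHz.
3.06 kHz ≤ fs/2 = 10.65 kHz, appears at 3.06 kHz.
15.24 kHz > fs/2 = 10.65 kHz, folds to fs − 15.24 kHz = 6.06 kHz.
Distinct values: {3.06 kHz, 5.54 kHz, 6.06 kHz, 8.64 kHz} → 4.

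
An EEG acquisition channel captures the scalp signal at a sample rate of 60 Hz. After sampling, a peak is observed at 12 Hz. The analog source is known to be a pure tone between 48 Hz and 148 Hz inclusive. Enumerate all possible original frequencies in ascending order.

48 Hz, 72 Hz, 108 Hz, 132 Hz

Frequencies that alias to 12 Hz are k·fs ± 12 Hz for integer k ≥ 0.
k=0: 12 Hz.
k=1: 48 Hz, 72 Hz.
k=2: 108 Hz, 132 Hz.
k=3: 168 Hz, 192 Hz.
Within [48 Hz, 148 Hz]: 48 Hz, 72 Hz, 108 Hz, 132 Hz.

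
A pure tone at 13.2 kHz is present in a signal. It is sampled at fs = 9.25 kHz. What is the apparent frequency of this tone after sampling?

3.95 kHz

13.2 kHz mod fs = 3.95 kHz.
3.95 kHz ≤ fs/2 = 4.625 kHz, appears at 3.95 kHz.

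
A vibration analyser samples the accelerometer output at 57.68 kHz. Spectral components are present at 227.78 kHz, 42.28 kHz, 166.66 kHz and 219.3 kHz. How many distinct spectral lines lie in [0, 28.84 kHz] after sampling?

fs/2 = 28.84 kHz.
227.78 kHz mod fs = 54.74 kHz.
54.74 kHz > fs/2 = 28.84 kHz, folds to fs − 54.74 kHz = 2.94 kHz.
42.28 kHz > fs/2 = 28.84 kHz, folds to fs − 42.28 kHz = 15.4 kHz.
166.66 kHz mod fs = 51.3 kHz.
51.3 kHz > fs/2 = 28.84 kHz, folds to fs − 51.3 kHz = 6.38 kHz.
219.3 kHz mod fs = 46.26 kHz.
46.26 kHz > fs/2 = 28.84 kHz, folds to fs − 46.26 kHz = 11.42 kHz.
Distinct values: {2.94 kHz, 6.38 kHz, 11.42 kHz, 15.4 kHz} → 4.

4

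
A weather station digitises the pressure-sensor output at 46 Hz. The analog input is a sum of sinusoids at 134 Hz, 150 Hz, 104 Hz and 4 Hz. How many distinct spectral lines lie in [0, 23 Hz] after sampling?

2

fs/2 = 23 Hz.
134 Hz mod fs = 42 Hz.
42 Hz > fs/2 = 23 Hz, folds to fs − 42 Hz = 4 Hz.
150 Hz mod fs = 12 Hz.
12 Hz ≤ fs/2 = 23 Hz, appears at 12 Hz.
104 Hz mod fs = 12 Hz.
12 Hz ≤ fs/2 = 23 Hz, appears at 12 Hz.
4 Hz ≤ fs/2 = 23 Hz, passes unchanged.
Distinct values: {4 Hz, 12 Hz} → 2.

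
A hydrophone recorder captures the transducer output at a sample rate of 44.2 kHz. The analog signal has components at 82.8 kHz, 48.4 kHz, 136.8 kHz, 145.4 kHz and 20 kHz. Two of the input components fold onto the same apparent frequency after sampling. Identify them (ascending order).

fs/2 = 22.1 kHz.
82.8 kHz mod fs = 38.6 kHz.
38.6 kHz > fs/2 = 22.1 kHz, folds to fs − 38.6 kHz = 5.6 kHz.
48.4 kHz mod fs = 4.2 kHz.
4.2 kHz ≤ fs/2 = 22.1 kHz, appears at 4.2 kHz.
136.8 kHz mod fs = 4.2 kHz.
4.2 kHz ≤ fs/2 = 22.1 kHz, appears at 4.2 kHz.
145.4 kHz mod fs = 12.8 kHz.
12.8 kHz ≤ fs/2 = 22.1 kHz, appears at 12.8 kHz.
20 kHz ≤ fs/2 = 22.1 kHz, passes unchanged.
48.4 kHz and 136.8 kHz both map to 4.2 kHz.

48.4 kHz, 136.8 kHz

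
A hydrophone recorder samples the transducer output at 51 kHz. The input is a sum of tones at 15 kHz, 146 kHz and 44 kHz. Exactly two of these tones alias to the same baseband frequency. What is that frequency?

fs/2 = 25.5 kHz.
15 kHz ≤ fs/2 = 25.5 kHz, passes unchanged.
146 kHz mod fs = 44 kHz.
44 kHz > fs/2 = 25.5 kHz, folds to fs − 44 kHz = 7 kHz.
44 kHz > fs/2 = 25.5 kHz, folds to fs − 44 kHz = 7 kHz.
44 kHz and 146 kHz both map to 7 kHz.

7 kHz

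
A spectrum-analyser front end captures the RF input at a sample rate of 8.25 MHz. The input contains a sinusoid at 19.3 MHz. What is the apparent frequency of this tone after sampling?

2.8 MHz

19.3 MHz mod fs = 2.8 MHz.
2.8 MHz ≤ fs/2 = 4.125 MHz, appears at 2.8 MHz.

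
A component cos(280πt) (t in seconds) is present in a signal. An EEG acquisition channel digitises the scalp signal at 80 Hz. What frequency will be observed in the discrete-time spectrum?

ω = 280π rad/s → f = ω/(2π) = 140 Hz.
140 Hz mod fs = 60 Hz.
60 Hz > fs/2 = 40 Hz, folds to fs − 60 Hz = 20 Hz.

20 Hz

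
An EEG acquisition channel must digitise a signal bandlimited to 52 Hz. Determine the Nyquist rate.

Nyquist rate = 2 × 52 Hz = 104 Hz.

104 Hz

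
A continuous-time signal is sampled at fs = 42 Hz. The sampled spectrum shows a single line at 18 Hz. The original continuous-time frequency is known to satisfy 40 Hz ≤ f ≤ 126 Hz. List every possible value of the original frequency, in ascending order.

60 Hz, 66 Hz, 102 Hz, 108 Hz

Frequencies that alias to 18 Hz are k·fs ± 18 Hz for integer k ≥ 0.
k=0: 18 Hz.
k=1: 24 Hz, 60 Hz.
k=2: 66 Hz, 102 Hz.
k=3: 108 Hz, 144 Hz.
k=4: 150 Hz, 186 Hz.
Within [40 Hz, 126 Hz]: 60 Hz, 66 Hz, 102 Hz, 108 Hz.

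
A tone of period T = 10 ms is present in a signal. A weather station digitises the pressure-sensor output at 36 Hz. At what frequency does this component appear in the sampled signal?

8 Hz

T = 10 ms → f = 1/T = 100 Hz.
100 Hz mod fs = 28 Hz.
28 Hz > fs/2 = 18 Hz, folds to fs − 28 Hz = 8 Hz.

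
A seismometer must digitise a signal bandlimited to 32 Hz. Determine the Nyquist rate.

Nyquist rate = 2 × 32 Hz = 64 Hz.

64 Hz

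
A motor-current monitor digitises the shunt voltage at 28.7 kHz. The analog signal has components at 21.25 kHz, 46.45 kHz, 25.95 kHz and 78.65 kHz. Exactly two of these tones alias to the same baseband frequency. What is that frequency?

7.45 kHz

fs/2 = 14.35 kHz.
21.25 kHz > fs/2 = 14.35 kHz, folds to fs − 21.25 kHz = 7.45 kHz.
46.45 kHz mod fs = 17.75 kHz.
17.75 kHz > fs/2 = 14.35 kHz, folds to fs − 17.75 kHz = 10.95 kHz.
25.95 kHz > fs/2 = 14.35 kHz, folds to fs − 25.95 kHz = 2.75 kHz.
78.65 kHz mod fs = 21.25 kHz.
21.25 kHz > fs/2 = 14.35 kHz, folds to fs − 21.25 kHz = 7.45 kHz.
21.25 kHz and 78.65 kHz both map to 7.45 kHz.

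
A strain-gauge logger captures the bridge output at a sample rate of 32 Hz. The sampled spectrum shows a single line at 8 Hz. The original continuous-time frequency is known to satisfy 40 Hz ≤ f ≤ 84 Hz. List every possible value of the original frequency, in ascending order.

Frequencies that alias to 8 Hz are k·fs ± 8 Hz for integer k ≥ 0.
k=0: 8 Hz.
k=1: 24 Hz, 40 Hz.
k=2: 56 Hz, 72 Hz.
k=3: 88 Hz, 104 Hz.
Within [40 Hz, 84 Hz]: 40 Hz, 56 Hz, 72 Hz.

40 Hz, 56 Hz, 72 Hz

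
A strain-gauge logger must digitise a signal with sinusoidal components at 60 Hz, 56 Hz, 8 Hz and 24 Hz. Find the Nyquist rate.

Highest-frequency component: 60 Hz.
Nyquist rate = 2 × 60 Hz = 120 Hz.

120 Hz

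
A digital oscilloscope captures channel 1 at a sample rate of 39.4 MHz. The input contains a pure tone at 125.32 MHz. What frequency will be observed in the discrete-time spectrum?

125.32 MHz mod fs = 7.12 MHz.
7.12 MHz ≤ fs/2 = 19.7 MHz, appears at 7.12 MHz.

7.12 MHz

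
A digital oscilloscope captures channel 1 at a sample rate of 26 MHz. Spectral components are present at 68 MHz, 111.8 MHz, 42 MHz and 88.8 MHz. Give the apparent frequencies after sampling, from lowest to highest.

7.8 MHz, 10 MHz, 10.8 MHz

fs/2 = 13 MHz.
68 MHz mod fs = 16 MHz.
16 MHz > fs/2 = 13 MHz, folds to fs − 16 MHz = 10 MHz.
111.8 MHz mod fs = 7.8 MHz.
7.8 MHz ≤ fs/2 = 13 MHz, appears at 7.8 MHz.
42 MHz mod fs = 16 MHz.
16 MHz > fs/2 = 13 MHz, folds to fs − 16 MHz = 10 MHz.
88.8 MHz mod fs = 10.8 MHz.
10.8 MHz ≤ fs/2 = 13 MHz, appears at 10.8 MHz.
Distinct values: {7.8 MHz, 10 MHz, 10.8 MHz}.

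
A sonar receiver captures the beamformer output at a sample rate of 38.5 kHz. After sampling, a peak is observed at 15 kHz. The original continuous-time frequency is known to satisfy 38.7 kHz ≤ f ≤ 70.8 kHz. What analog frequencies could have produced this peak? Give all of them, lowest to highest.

53.5 kHz, 62 kHz

Frequencies that alias to 15 kHz are k·fs ± 15 kHz for integer k ≥ 0.
k=0: 15 kHz.
k=1: 23.5 kHz, 53.5 kHz.
k=2: 62 kHz, 92 kHz.
k=3: 100.5 kHz, 130.5 kHz.
Within [38.7 kHz, 70.8 kHz]: 53.5 kHz, 62 kHz.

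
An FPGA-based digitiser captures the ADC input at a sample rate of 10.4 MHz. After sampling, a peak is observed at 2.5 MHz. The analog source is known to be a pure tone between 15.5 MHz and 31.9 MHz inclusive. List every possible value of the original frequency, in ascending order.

Frequencies that alias to 2.5 MHz are k·fs ± 2.5 MHz for integer k ≥ 0.
k=0: 2.5 MHz.
k=1: 7.9 MHz, 12.9 MHz.
k=2: 18.3 MHz, 23.3 MHz.
k=3: 28.7 MHz, 33.7 MHz.
k=4: 39.1 MHz, 44.1 MHz.
Within [15.5 MHz, 31.9 MHz]: 18.3 MHz, 23.3 MHz, 28.7 MHz.

18.3 MHz, 23.3 MHz, 28.7 MHz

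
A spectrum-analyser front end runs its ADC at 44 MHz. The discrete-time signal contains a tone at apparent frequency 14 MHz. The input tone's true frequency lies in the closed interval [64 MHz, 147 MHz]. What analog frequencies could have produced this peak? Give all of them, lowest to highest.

74 MHz, 102 MHz, 118 MHz, 146 MHz

Frequencies that alias to 14 MHz are k·fs ± 14 MHz for integer k ≥ 0.
k=0: 14 MHz.
k=1: 30 MHz, 58 MHz.
k=2: 74 MHz, 102 MHz.
k=3: 118 MHz, 146 MHz.
k=4: 162 MHz, 190 MHz.
Within [64 MHz, 147 MHz]: 74 MHz, 102 MHz, 118 MHz, 146 MHz.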